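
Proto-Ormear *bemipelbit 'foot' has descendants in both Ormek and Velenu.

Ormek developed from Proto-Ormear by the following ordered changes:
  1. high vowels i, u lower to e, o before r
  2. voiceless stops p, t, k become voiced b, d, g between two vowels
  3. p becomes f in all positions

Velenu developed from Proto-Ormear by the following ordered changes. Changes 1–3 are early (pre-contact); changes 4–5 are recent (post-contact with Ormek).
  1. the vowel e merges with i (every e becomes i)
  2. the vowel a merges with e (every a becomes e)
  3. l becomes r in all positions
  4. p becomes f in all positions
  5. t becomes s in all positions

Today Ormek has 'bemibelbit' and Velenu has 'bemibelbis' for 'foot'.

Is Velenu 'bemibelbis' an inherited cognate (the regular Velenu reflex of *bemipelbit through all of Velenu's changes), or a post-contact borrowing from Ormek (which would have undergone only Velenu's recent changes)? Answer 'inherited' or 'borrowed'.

borrowed

If inherited, *bemipelbit would pass through all of Velenu's changes:
Velenu: *bemipelbit
  bemipelbit → bimipilbit   [vowel merger]
  bimipilbit (rule 2 does not apply)
  bimipilbit → bimipirbit   [unconditioned shift]
  bimipirbit → bimifirbit   [unconditioned shift]
  bimifirbit → bimifirbis   [unconditioned shift]
  giving Velenu bimifirbis.
If borrowed from Ormek 'bemibelbit' after the early changes, it would undergo only the recent ones:
  rule 4 (unconditioned shift): no change (bemibelbit)
  rule 5 (unconditioned shift): bemibelbit → bemibelbis
  ⇒ as a loan: bemibelbis
Velenu 'bemibelbis' matches the loan outcome 'bemibelbis', not the inherited 'bimifirbis' — it skipped the early Velenu changes, so it was borrowed from Ormek.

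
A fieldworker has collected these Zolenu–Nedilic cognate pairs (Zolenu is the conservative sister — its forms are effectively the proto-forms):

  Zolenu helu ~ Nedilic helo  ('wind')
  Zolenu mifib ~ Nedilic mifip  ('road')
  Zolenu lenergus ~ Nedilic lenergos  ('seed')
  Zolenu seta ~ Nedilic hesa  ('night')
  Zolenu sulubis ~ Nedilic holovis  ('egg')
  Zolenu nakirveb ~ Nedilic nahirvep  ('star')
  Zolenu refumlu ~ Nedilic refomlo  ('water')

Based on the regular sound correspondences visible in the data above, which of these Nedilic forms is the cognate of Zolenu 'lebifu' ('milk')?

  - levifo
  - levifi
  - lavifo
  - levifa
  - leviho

sulubis ~ holovis — Zolenu b corresponds to Nedilic v between vowels (before a front vowel).
helu ~ helo, refumlu ~ refomlo — Zolenu u corresponds to Nedilic o word-finally.
Applying these to Zolenu 'lebifu':
  lebifu → levifu   (b→v between vowels (before a front vowel))
  levifu → levifo   (u→o word-finally)
So the Nedilic cognate is 'levifo'.

levifo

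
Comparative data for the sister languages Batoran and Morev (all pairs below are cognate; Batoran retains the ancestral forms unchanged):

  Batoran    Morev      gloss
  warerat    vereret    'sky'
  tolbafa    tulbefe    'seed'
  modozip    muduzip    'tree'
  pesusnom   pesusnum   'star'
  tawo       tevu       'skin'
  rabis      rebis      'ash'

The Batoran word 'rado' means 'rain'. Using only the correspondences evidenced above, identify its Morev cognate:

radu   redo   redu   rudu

redu

warerat ~ vereret, tawo ~ tevu — Batoran a corresponds to Morev e after a consonant, before a consonant other than r, m, n, p, b, f, v.
tawo ~ tevu — Batoran o corresponds to Morev u word-finally.
Applying these to Batoran 'rado':
  rado → redo   (a→e after a consonant, before a consonant other than r, m, n, p, b, f, v)
  redo → redu   (o→u word-finally)
So the Morev cognate is 'redu'.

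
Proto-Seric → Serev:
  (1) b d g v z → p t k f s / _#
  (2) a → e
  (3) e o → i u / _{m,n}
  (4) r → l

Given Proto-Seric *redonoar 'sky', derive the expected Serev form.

Serev: *redonoar
  redonoar (rule 1 does not apply)
  redonoar → redonoer   [vowel merger]
  redonoer → redunoer   [pre-nasal raising]
  redunoer → ledunoel   [unconditioned shift]
  giving Serev ledunoel.

ledunoel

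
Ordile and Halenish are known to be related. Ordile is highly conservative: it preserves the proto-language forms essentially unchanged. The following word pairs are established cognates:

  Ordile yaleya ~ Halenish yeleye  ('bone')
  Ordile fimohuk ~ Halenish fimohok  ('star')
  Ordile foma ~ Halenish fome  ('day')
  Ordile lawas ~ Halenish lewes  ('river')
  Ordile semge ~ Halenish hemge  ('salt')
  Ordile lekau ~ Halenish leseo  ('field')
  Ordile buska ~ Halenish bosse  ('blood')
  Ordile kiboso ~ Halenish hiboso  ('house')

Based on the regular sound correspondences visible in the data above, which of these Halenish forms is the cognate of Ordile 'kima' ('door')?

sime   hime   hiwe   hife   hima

hime

kiboso ~ hiboso — Ordile k corresponds to Halenish h word-initially before a front vowel.
yaleya ~ yeleye, foma ~ fome — Ordile a corresponds to Halenish e word-finally.
Applying these to Ordile 'kima':
  kima → hima   (k→h word-initially before a front vowel)
  hima → hime   (a→e word-finally)
So the Halenish cognate is 'hime'.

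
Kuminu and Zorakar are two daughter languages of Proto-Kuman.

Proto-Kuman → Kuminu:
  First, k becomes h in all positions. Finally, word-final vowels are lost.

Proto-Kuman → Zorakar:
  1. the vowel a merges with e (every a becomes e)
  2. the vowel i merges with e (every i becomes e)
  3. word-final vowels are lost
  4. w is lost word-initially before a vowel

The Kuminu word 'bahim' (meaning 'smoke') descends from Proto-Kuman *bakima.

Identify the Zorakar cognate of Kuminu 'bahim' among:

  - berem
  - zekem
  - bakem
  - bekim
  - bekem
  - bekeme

bekem

Zorakar: start from *bakima.
  rule 1 (vowel merger): bakima → bekime
  rule 2 (vowel merger): bekime → bekeme
  rule 3 (apocope): bekeme → bekem
  rule 4: no change — bekem
  ⇒ Zorakar bekem
Among the options, 'bekem' alone shows every Zorakar change applied in order.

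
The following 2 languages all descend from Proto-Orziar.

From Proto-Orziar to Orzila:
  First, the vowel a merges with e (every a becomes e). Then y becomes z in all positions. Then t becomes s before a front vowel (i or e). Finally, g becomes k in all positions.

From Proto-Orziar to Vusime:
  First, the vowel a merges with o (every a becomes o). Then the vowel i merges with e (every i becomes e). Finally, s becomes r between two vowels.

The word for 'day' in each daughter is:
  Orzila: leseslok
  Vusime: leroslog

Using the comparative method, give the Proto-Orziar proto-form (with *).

Position 4: Orzila has e, Vusime has o. Taking the neighbouring segments as reconstructed: Orzila e could go back to *a or *e; Vusime o could go back to *a or *o — the one source consistent with every daughter is *a.
Position 8: Orzila has k, Vusime has g. Vusime preserves g here (none of its changes turn any other segment into g), so the proto-segment is *g.
Position 3: Orzila has s, Vusime has r. Taking the neighbouring segments as reconstructed: Orzila s could go back to *t or *s; Vusime r could go back to *s or *r — the one source consistent with every daughter is *s.
Verify the candidate proto-form against each daughter:
Orzila: *lesaslog
  lesaslog → leseslog   [vowel merger]
  leseslog (rule 2 does not apply)
  leseslog (rule 3 does not apply)
  leseslog → leseslok   [unconditioned shift]
  giving Orzila leseslok.
Vusime: *lesaslog > lesoslog > leroslog  (by vowel merger, rhotacism)
No other proto-form is consistent with every reflex, so the reconstruction is *lesaslog.

*lesaslog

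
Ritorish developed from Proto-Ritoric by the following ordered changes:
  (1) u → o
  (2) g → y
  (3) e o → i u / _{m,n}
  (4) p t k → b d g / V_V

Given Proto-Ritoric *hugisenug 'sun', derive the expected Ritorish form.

hoyisinoy

Ritorish: *hugisenug
  hugisenug → hogisenog   [vowel merger]
  hogisenog → hoyisenoy   [unconditioned shift]
  hoyisenoy → hoyisinoy   [pre-nasal raising]
  hoyisinoy (rule 4 does not apply)
  giving Ritorish hoyisinoy.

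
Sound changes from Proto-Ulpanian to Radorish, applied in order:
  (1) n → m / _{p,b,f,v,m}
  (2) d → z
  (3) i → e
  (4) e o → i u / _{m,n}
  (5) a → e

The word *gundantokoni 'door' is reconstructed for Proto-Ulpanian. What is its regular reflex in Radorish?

gunzentokune

Radorish: start from *gundantokoni.
  rule 1: no change — gundantokoni
  rule 2 (unconditioned shift): gundantokoni → gunzantokoni
  rule 3 (vowel merger): gunzantokoni → gunzantokone
  rule 4 (pre-nasal raising): gunzantokone → gunzantokune
  rule 5 (vowel merger): gunzantokune → gunzentokune
  ⇒ Radorish gunzentokune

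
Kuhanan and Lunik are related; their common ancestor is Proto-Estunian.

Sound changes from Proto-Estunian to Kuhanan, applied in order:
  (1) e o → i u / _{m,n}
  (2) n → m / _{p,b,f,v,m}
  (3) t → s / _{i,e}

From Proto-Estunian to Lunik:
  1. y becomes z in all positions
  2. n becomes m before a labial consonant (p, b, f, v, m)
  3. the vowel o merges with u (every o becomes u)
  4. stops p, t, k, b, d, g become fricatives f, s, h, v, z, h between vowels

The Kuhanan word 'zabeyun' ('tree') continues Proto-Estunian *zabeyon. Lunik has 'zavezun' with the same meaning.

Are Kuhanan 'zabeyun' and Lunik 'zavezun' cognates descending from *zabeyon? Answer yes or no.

Derive the expected Lunik reflex of *zabeyon:
Lunik: start from *zabeyon.
  rule 1 (unconditioned shift): zabeyon → zabezon
  rule 2: no change — zabezon
  rule 3 (vowel merger): zabezon → zabezun
  rule 4 (intervocalic lenition): zabezun → zavezun
  ⇒ Lunik zavezun
Lunik 'zavezun' matches the regular reflex exactly, so the pair is cognate.

yes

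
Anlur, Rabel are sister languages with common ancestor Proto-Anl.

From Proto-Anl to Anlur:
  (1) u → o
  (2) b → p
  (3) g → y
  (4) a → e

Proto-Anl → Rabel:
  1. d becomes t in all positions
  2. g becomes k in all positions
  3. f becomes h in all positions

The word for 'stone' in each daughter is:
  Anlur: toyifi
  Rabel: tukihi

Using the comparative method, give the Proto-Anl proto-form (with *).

*tugifi

Position 2: Anlur has o, Rabel has u. Rabel preserves u here (none of its changes turn any other segment into u), so the proto-segment is *u.
Position 3: Anlur has y, Rabel has k. Taking the neighbouring segments as reconstructed: Anlur y could go back to *g or *y; Rabel k could go back to *k or *g — the one source consistent with every daughter is *g.
Verify the candidate proto-form against each daughter:
Anlur: *tugifi
  tugifi → togifi   [vowel merger]
  togifi (rule 2 does not apply)
  togifi → toyifi   [unconditioned shift]
  toyifi (rule 4 does not apply)
  giving Anlur toyifi.
Rabel: start from *tugifi.
  rule 1: no change — tugifi
  rule 2 (unconditioned shift): tugifi → tukifi
  rule 3 (unconditioned shift): tukifi → tukihi
  ⇒ Rabel tukihi
No other proto-form is consistent with every reflex, so the reconstruction is *tugifi.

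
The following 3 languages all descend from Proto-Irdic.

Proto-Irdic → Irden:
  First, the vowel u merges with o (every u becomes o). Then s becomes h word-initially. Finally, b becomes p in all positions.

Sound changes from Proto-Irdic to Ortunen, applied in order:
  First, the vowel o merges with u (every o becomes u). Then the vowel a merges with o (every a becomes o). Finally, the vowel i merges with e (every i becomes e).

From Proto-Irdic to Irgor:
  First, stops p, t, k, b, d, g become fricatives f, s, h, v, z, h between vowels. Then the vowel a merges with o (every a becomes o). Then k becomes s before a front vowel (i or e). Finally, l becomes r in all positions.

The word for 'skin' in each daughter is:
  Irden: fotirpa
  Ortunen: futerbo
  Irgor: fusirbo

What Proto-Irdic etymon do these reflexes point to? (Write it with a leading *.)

Position 6: Irden has p, Ortunen has b, Irgor has b. Ortunen preserves b here (none of its changes turn any other segment into b), so the proto-segment is *b.
Position 4: Irden has i, Ortunen has e, Irgor has i. Irden preserves i here (none of its changes turn any other segment into i), so the proto-segment is *i.
Verify the candidate proto-form against each daughter:
Irden: *futirba > fotirba > fotirpa  (by vowel merger, unconditioned shift)
Ortunen: *futirba
  futirba (rule 1 does not apply)
  futirba → futirbo   [vowel merger]
  futirbo → futerbo   [vowel merger]
  giving Ortunen futerbo.
Irgor: *futirba > fusirba > fusirbo  (by intervocalic lenition, vowel merger)
Only *futirba yields all of Irden fotirpa, Ortunen futerbo, Irgor fusirbo.

*futirba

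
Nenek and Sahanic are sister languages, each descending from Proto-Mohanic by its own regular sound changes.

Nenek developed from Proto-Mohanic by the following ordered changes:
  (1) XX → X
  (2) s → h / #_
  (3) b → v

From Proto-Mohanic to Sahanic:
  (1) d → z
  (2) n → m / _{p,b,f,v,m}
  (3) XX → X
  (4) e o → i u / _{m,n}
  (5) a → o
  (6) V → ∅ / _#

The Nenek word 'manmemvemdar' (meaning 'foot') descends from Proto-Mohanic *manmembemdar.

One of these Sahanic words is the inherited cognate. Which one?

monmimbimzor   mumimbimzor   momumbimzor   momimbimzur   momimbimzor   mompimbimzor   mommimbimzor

momimbimzor

Sahanic: *manmembemdar > manmembemzar > mammembemzar > mamembemzar > mamimbimzar > momimbimzor  (by unconditioned shift, nasal place assimilation, degemination, pre-nasal raising, vowel merger)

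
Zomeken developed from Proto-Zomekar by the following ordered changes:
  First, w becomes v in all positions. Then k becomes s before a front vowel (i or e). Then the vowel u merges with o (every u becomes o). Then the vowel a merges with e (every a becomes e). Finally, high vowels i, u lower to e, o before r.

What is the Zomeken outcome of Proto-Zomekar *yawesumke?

Zomeken: *yawesumke > yavesumke > yavesumse > yavesomse > yevesomse  (by unconditioned shift, palatalisation, vowel merger, vowel merger)

yevesomse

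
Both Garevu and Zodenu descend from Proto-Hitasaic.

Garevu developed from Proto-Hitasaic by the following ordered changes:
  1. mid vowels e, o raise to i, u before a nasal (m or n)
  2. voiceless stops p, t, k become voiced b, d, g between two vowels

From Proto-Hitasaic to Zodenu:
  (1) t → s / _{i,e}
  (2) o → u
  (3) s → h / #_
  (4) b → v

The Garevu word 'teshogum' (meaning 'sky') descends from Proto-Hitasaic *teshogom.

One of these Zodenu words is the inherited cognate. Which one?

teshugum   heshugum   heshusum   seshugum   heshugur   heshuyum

heshugum

Zodenu: *teshogom
  teshogom → seshogom   [palatalisation]
  seshogom → seshugum   [vowel merger]
  seshugum → heshugum   [debuccalisation]
  heshugum (rule 4 does not apply)
  giving Zodenu heshugum.
The other candidates each miss or misapply at least one Zodenu change.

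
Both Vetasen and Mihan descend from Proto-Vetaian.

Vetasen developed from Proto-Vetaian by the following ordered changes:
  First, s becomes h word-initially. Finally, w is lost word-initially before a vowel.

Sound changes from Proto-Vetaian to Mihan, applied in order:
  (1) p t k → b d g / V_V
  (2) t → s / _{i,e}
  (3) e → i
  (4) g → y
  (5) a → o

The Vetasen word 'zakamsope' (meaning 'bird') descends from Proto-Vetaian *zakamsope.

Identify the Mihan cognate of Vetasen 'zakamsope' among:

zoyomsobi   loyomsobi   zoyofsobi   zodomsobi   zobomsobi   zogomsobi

zoyomsobi

Mihan: *zakamsope
  zakamsope → zagamsobe   [intervocalic voicing]
  zagamsobe (rule 2 does not apply)
  zagamsobe → zagamsobi   [vowel merger]
  zagamsobi → zayamsobi   [unconditioned shift]
  zayamsobi → zoyomsobi   [vowel merger]
  giving Mihan zoyomsobi.
The other candidates each miss or misapply at least one Mihan change.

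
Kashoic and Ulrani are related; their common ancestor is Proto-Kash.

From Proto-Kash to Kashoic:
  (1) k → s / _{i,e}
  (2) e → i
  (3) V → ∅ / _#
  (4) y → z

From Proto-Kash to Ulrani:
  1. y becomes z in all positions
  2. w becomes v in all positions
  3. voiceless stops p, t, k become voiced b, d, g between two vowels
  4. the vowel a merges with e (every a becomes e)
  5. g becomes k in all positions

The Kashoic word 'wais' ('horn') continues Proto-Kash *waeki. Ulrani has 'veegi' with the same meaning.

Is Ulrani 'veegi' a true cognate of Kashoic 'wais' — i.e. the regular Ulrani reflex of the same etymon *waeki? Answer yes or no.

Derive the expected Ulrani reflex of *waeki:
Ulrani: *waeki
  waeki (rule 1 does not apply)
  waeki → vaeki   [unconditioned shift]
  vaeki → vaegi   [intervocalic voicing]
  vaegi → veegi   [vowel merger]
  veegi → veeki   [unconditioned shift]
  giving Ulrani veeki.
The regular Ulrani reflex would be 'veeki', but the attested form is 'veegi'. The correspondence is irregular, so they are not cognates (the Ulrani form has a different source).

no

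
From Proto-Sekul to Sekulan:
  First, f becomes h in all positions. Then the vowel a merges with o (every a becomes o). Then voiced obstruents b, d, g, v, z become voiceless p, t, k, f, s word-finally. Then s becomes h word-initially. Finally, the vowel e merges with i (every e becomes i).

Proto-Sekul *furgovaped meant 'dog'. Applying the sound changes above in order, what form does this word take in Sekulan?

Sekulan: start from *furgovaped.
  rule 1 (unconditioned shift): furgovaped → hurgovaped
  rule 2 (vowel merger): hurgovaped → hurgovoped
  rule 3 (final devoicing): hurgovoped → hurgovopet
  rule 4: no change — hurgovopet
  rule 5 (vowel merger): hurgovopet → hurgovopit
  ⇒ Sekulan hurgovopit

hurgovopit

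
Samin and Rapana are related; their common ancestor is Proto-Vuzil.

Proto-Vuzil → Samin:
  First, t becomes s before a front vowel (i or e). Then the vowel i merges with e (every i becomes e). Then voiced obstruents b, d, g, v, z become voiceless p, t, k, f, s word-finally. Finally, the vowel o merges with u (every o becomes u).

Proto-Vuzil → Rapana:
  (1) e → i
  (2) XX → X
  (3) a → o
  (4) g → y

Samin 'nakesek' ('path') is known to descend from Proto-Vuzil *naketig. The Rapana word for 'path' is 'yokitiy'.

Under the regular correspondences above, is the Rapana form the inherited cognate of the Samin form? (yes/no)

Derive the expected Rapana reflex of *naketig:
Rapana: *naketig > nakitig > nokitig > nokitiy  (by vowel merger, vowel merger, unconditioned shift)
The regular Rapana reflex would be 'nokitiy', but the attested form is 'yokitiy'. The correspondence is irregular, so they are not cognates (the Rapana form has a different source).

no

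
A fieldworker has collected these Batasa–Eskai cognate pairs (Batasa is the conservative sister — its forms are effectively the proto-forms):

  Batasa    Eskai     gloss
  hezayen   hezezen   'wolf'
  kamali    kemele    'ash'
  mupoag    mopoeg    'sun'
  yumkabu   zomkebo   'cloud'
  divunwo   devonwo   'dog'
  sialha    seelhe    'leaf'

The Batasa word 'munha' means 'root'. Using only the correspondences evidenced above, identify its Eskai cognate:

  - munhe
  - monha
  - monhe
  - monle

monhe

divunwo ~ devonwo — Batasa u corresponds to Eskai o after a consonant, before a nasal.
sialha ~ seelhe — Batasa a corresponds to Eskai e word-finally.
Applying these to Batasa 'munha':
  munha → monha   (u→o after a consonant, before a nasal)
  monha → monhe   (a→e word-finally)
So the Eskai cognate is 'monhe'.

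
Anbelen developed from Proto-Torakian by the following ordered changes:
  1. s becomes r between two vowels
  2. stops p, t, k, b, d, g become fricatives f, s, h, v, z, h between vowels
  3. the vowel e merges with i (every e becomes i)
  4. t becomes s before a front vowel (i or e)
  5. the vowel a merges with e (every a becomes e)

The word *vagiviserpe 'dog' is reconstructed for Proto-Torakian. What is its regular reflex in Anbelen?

Anbelen: *vagiviserpe > vagivirerpe > vahivirerpe > vahivirirpi > vehivirirpi  (by rhotacism, intervocalic lenition, vowel merger, vowel merger)

vehivirirpi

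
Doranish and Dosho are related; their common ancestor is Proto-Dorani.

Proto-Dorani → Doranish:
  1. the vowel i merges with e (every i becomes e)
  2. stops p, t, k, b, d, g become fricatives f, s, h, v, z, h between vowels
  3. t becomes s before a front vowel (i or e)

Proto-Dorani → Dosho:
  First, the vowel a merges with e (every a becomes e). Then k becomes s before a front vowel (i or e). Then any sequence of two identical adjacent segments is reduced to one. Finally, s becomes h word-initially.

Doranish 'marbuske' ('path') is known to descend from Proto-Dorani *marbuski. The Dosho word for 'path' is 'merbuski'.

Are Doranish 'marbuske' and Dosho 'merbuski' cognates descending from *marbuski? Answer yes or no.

Derive the expected Dosho reflex of *marbuski:
Dosho: start from *marbuski.
  rule 1 (vowel merger): marbuski → merbuski
  rule 2 (palatalisation): merbuski → merbussi
  rule 3 (degemination): merbussi → merbusi
  rule 4: no change — merbusi
  ⇒ Dosho merbusi
The regular Dosho reflex would be 'merbusi', but the attested form is 'merbuski'. The correspondence is irregular, so they are not cognates (the Dosho form has a different source).

no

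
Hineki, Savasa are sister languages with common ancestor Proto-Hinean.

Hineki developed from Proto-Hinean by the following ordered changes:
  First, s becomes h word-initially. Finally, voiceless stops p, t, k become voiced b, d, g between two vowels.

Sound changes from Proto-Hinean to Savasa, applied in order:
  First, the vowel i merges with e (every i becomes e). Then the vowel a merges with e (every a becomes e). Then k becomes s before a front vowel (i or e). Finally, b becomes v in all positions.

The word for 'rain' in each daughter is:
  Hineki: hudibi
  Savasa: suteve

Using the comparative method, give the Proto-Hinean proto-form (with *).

Position 4: Hineki has i, Savasa has e. Hineki preserves i here (none of its changes turn any other segment into i), so the proto-segment is *i.
Position 5: Hineki has b, Savasa has v. Taking the neighbouring segments as reconstructed: Hineki b could go back to *p or *b; Savasa v could go back to *b or *v — the one source consistent with every daughter is *b.
Position 1: Hineki has h, Savasa has s. Taking the neighbouring segments as reconstructed: Hineki h could go back to *s or *h; Savasa s can only go back to *s — the one source consistent with every daughter is *s.
This points to *sutibi. Verify forward in each daughter:
Hineki: *sutibi
  sutibi → hutibi   [debuccalisation]
  hutibi → hudibi   [intervocalic voicing]
  giving Hineki hudibi.
Savasa: *sutibi > sutebe > suteve  (by vowel merger, unconditioned shift)
Only *sutibi yields all of Hineki hudibi, Savasa suteve.

*sutibi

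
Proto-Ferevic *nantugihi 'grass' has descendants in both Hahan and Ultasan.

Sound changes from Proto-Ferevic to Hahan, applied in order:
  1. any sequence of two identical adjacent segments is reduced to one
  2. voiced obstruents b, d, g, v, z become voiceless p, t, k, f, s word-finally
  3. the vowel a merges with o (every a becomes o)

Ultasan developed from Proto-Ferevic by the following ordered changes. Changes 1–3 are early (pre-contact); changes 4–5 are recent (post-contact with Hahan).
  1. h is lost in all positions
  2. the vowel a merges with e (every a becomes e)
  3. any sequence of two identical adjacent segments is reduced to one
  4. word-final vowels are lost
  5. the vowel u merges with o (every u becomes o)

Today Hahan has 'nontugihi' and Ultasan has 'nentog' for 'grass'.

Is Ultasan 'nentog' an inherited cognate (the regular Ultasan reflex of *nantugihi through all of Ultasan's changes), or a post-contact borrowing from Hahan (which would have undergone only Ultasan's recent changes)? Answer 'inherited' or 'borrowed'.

If inherited, *nantugihi would pass through all of Ultasan's changes:
Ultasan: *nantugihi > nantugii > nentugii > nentugi > nentug > nentog  (by h-loss, vowel merger, degemination, apocope, vowel merger)
If borrowed from Hahan 'nontugihi' after the early changes, it would undergo only the recent ones:
  rule 4 (apocope): nontugihi → nontugih
  rule 5 (vowel merger): nontugih → nontogih
  ⇒ as a loan: nontogih
Ultasan 'nentog' matches the inherited outcome exactly, so it is an inherited cognate, not a loan.

inherited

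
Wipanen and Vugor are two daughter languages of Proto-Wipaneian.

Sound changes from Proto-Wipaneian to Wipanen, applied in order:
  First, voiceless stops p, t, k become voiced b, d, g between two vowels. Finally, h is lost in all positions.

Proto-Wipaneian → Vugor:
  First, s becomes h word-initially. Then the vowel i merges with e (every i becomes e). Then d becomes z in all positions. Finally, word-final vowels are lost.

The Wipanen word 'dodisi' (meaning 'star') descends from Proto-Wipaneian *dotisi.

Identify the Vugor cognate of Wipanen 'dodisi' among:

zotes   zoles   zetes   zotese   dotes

Vugor: *dotisi
  dotisi (rule 1 does not apply)
  dotisi → dotese   [vowel merger]
  dotese → zotese   [unconditioned shift]
  zotese → zotes   [apocope]
  giving Vugor zotes.
The other candidates each miss or misapply at least one Vugor change.

zotes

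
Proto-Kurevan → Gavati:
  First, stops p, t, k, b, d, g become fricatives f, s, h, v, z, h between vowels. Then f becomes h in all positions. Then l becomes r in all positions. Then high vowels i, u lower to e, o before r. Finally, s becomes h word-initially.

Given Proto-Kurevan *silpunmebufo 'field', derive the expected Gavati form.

herpunmevuho

Gavati: start from *silpunmebufo.
  rule 1 (intervocalic lenition): silpunmebufo → silpunmevufo
  rule 2 (unconditioned shift): silpunmevufo → silpunmevuho
  rule 3 (unconditioned shift): silpunmevuho → sirpunmevuho
  rule 4 (pre-rhotic lowering): sirpunmevuho → serpunmevuho
  rule 5 (debuccalisation): serpunmevuho → herpunmevuho
  ⇒ Gavati herpunmevuho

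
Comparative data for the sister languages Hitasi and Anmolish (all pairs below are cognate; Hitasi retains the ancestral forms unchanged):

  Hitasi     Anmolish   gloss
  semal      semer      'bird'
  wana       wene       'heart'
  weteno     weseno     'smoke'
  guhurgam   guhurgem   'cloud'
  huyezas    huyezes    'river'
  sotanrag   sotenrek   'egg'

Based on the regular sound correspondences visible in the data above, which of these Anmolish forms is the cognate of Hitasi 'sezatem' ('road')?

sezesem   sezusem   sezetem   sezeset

semal ~ semer, huyezas ~ huyezes — Hitasi a corresponds to Anmolish e after a consonant, before a consonant other than r, m, n, p, b, f, v.
weteno ~ weseno — Hitasi t corresponds to Anmolish s between vowels (before a front vowel).
Applying these to Hitasi 'sezatem':
  sezatem → sezetem   (a→e after a consonant, before a consonant other than r, m, n, p, b, f, v)
  sezetem → sezesem   (t→s between vowels (before a front vowel))
So the Anmolish cognate is 'sezesem'.

sezesem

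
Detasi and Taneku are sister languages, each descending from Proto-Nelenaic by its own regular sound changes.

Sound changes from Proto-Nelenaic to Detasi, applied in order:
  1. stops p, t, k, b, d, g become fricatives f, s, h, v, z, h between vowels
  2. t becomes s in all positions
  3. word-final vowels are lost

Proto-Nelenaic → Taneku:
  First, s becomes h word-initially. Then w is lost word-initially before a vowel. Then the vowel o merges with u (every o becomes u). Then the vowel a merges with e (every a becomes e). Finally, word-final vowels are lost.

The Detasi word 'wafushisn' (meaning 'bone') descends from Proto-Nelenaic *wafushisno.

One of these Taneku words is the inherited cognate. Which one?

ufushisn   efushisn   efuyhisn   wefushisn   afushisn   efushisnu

efushisn

Taneku: *wafushisno > afushisno > afushisnu > efushisnu > efushisn  (by glide loss, vowel merger, vowel merger, apocope)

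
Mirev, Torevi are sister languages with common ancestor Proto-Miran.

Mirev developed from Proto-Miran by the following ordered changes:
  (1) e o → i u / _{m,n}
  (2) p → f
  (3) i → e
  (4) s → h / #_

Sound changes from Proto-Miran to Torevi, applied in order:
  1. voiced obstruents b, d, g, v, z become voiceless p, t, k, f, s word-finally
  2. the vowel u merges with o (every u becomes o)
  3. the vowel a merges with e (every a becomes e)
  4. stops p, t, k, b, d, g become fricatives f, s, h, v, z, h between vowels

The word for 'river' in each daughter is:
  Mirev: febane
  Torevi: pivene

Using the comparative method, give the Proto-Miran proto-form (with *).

Position 2: Mirev has e, Torevi has i. Torevi preserves i here (none of its changes turn any other segment into i), so the proto-segment is *i.
Position 3: Mirev has b, Torevi has v. Mirev preserves b here (none of its changes turn any other segment into b), so the proto-segment is *b.
Continuing position by position gives *pibane; check it forward:
Mirev: *pibane
  pibane (rule 1 does not apply)
  pibane → fibane   [unconditioned shift]
  fibane → febane   [vowel merger]
  febane (rule 4 does not apply)
  giving Mirev febane.
Torevi: start from *pibane.
  rule 1: no change — pibane
  rule 2: no change — pibane
  rule 3 (vowel merger): pibane → pibene
  rule 4 (intervocalic lenition): pibene → pivene
  ⇒ Torevi pivene
*pibane is the unique common source.

*pibane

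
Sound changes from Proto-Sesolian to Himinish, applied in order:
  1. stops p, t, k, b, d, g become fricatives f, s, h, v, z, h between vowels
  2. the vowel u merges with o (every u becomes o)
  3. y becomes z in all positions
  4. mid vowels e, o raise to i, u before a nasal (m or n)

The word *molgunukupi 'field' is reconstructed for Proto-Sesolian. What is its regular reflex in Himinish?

molgunohofi

Himinish: *molgunukupi > molgunuhufi > molgonohofi > molgunohofi  (by intervocalic lenition, vowel merger, pre-nasal raising)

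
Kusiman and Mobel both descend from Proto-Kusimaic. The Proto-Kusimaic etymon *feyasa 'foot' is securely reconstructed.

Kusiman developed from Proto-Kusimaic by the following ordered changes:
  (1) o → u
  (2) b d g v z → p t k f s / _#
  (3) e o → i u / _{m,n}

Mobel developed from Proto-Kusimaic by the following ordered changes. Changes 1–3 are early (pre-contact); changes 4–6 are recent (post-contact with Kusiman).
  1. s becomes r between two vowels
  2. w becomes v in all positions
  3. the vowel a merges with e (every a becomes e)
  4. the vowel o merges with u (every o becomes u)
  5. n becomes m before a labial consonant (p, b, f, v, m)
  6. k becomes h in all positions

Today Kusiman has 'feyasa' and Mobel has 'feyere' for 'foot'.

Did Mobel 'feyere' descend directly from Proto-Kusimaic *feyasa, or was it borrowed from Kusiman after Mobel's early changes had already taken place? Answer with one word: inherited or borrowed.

If inherited, *feyasa would pass through all of Mobel's changes:
Mobel: *feyasa > feyara > feyere  (by rhotacism, vowel merger)
If borrowed from Kusiman 'feyasa' after the early changes, it would undergo only the recent ones:
  rule 4 (vowel merger): no change (feyasa)
  rule 5 (nasal place assimilation): no change (feyasa)
  rule 6 (unconditioned shift): no change (feyasa)
  ⇒ as a loan: feyasa
Mobel 'feyere' matches the inherited outcome exactly, so it is an inherited cognate, not a loan.

inherited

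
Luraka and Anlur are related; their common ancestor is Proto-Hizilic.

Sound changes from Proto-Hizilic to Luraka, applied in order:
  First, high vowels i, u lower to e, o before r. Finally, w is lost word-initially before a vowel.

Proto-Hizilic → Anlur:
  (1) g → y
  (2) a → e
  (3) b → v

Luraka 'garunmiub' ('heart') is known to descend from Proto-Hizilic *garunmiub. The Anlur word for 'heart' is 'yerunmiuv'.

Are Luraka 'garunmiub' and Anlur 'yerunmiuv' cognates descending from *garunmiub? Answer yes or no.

Derive the expected Anlur reflex of *garunmiub:
Anlur: start from *garunmiub.
  rule 1 (unconditioned shift): garunmiub → yarunmiub
  rule 2 (vowel merger): yarunmiub → yerunmiub
  rule 3 (unconditioned shift): yerunmiub → yerunmiuv
  ⇒ Anlur yerunmiuv
Anlur 'yerunmiuv' matches the regular reflex exactly, so the pair is cognate.

yes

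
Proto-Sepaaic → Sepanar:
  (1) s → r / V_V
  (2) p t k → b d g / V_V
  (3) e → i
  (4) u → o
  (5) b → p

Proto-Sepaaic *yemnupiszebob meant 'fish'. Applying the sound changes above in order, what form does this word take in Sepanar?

Sepanar: start from *yemnupiszebob.
  rule 1: no change — yemnupiszebob
  rule 2 (intervocalic voicing): yemnupiszebob → yemnubiszebob
  rule 3 (vowel merger): yemnubiszebob → yimnubiszibob
  rule 4 (vowel merger): yimnubiszibob → yimnobiszibob
  rule 5 (unconditioned shift): yimnobiszibob → yimnopiszipop
  ⇒ Sepanar yimnopiszipop

yimnopiszipop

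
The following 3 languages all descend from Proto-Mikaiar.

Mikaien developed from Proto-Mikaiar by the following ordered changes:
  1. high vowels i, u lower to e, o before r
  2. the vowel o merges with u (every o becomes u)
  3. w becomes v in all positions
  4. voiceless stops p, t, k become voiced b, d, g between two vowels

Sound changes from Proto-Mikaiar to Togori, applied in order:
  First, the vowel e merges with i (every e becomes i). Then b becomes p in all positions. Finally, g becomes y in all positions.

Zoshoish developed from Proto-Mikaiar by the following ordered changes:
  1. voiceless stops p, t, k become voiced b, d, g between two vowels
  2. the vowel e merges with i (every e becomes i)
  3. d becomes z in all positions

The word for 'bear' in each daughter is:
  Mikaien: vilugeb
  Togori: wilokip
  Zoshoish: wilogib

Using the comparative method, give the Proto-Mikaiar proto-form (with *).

*wilokeb

Position 6: Mikaien has e, Togori has i, Zoshoish has i. Taking the neighbouring segments as reconstructed: Mikaien e can only go back to *e; Togori i could go back to *e or *i; Zoshoish i could go back to *e or *i — the one source consistent with every daughter is *e.
Position 5: Mikaien has g, Togori has k, Zoshoish has g. Togori preserves k here (none of its changes turn any other segment into k), so the proto-segment is *k.
Verify the candidate proto-form against each daughter:
Mikaien: *wilokeb
  wilokeb (rule 1 does not apply)
  wilokeb → wilukeb   [vowel merger]
  wilukeb → vilukeb   [unconditioned shift]
  vilukeb → vilugeb   [intervocalic voicing]
  giving Mikaien vilugeb.
Togori: *wilokeb > wilokib > wilokip  (by vowel merger, unconditioned shift)
Zoshoish: *wilokeb > wilogeb > wilogib  (by intervocalic voicing, vowel merger)
*wilokeb is the unique common source.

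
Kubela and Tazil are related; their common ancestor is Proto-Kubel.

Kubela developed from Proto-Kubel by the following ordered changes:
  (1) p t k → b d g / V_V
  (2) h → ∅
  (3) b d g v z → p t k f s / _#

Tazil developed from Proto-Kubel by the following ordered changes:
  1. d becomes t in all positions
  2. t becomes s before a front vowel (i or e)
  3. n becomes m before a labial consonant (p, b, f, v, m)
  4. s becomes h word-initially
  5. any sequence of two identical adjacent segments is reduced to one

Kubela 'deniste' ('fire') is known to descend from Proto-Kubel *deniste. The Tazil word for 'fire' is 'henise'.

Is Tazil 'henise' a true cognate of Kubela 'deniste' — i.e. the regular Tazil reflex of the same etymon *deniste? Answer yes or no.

yes

Derive the expected Tazil reflex of *deniste:
Tazil: *deniste
  deniste → teniste   [unconditioned shift]
  teniste → senisse   [palatalisation]
  senisse (rule 3 does not apply)
  senisse → henisse   [debuccalisation]
  henisse → henise   [degemination]
  giving Tazil henise.
Tazil 'henise' matches the regular reflex exactly, so the pair is cognate.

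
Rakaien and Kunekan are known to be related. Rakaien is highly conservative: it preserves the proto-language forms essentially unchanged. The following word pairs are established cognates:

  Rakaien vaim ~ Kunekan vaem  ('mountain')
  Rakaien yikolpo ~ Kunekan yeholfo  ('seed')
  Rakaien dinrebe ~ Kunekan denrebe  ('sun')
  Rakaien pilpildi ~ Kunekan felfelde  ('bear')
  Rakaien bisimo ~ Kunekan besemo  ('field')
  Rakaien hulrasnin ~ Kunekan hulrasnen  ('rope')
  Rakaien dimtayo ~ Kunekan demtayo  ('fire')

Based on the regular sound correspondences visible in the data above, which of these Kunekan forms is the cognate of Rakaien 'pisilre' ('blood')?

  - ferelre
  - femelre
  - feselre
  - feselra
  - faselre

pilpildi ~ felfelde — Rakaien p corresponds to Kunekan f word-initially before a front vowel.
yikolpo ~ yeholfo, pilpildi ~ felfelde — Rakaien i corresponds to Kunekan e after a consonant, before a consonant other than r, m, n, p, b, f, v.
Applying these to Rakaien 'pisilre':
  pisilre → fisilre   (p→f word-initially before a front vowel)
  fisilre → fesilre   (i→e after a consonant, before a consonant other than r, m, n, p, b, f, v)
  fesilre → feselre   (i→e after a consonant, before a consonant other than r, m, n, p, b, f, v)
So the Kunekan cognate is 'feselre'.

feselre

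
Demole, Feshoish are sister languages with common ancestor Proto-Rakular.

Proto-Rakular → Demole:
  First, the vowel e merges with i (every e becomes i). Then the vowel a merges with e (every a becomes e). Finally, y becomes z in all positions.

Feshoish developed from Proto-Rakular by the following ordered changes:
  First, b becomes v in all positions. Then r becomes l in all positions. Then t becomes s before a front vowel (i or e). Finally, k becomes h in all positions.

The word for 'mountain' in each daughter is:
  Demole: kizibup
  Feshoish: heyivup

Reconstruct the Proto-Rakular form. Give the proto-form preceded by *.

Position 3: Demole has z, Feshoish has y. Feshoish preserves y here (none of its changes turn any other segment into y), so the proto-segment is *y.
Position 1: Demole has k, Feshoish has h. Demole preserves k here (none of its changes turn any other segment into k), so the proto-segment is *k.
Continuing position by position gives *keyibup; check it forward:
Demole: *keyibup > kiyibup > kizibup  (by vowel merger, unconditioned shift)
Feshoish: *keyibup > keyivup > heyivup  (by unconditioned shift, unconditioned shift)
No other proto-form is consistent with every reflex, so the reconstruction is *keyibup.

*keyibup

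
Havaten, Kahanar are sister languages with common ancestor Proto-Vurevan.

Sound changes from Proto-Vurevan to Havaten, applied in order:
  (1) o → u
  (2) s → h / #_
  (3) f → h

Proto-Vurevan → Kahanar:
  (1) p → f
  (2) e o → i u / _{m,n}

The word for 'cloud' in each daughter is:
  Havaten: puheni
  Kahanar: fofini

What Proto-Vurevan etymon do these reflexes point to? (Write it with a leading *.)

*pofeni

Position 2: Havaten has u, Kahanar has o. Kahanar preserves o here (none of its changes turn any other segment into o), so the proto-segment is *o.
Position 4: Havaten has e, Kahanar has i. Havaten preserves e here (none of its changes turn any other segment into e), so the proto-segment is *e.
Position 1: Havaten has p, Kahanar has f. Havaten preserves p here (none of its changes turn any other segment into p), so the proto-segment is *p.
Verify the candidate proto-form against each daughter:
Havaten: start from *pofeni.
  rule 1 (vowel merger): pofeni → pufeni
  rule 2: no change — pufeni
  rule 3 (unconditioned shift): pufeni → puheni
  ⇒ Havaten puheni
Kahanar: *pofeni
  pofeni → fofeni   [unconditioned shift]
  fofeni → fofini   [pre-nasal raising]
  giving Kahanar fofini.
Only *pofeni yields all of Havaten puheni, Kahanar fofini.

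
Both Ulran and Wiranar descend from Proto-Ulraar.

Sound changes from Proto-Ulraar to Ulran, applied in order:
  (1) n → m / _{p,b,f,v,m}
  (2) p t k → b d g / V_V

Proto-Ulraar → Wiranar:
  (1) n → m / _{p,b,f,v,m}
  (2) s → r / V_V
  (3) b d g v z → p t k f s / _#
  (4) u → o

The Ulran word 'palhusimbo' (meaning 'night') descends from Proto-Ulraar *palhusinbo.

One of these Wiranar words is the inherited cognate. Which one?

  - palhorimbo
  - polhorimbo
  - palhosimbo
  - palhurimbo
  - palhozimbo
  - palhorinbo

Wiranar: *palhusinbo > palhusimbo > palhurimbo > palhorimbo  (by nasal place assimilation, rhotacism, vowel merger)
The other candidates each miss or misapply at least one Wiranar change.

palhorimbo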